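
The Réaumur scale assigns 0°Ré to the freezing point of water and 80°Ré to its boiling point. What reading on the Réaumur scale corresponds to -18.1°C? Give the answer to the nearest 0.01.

-14.48°Ré

Linearly onto the Réaumur scale: 0 + (-18.1000 / 100) × (80 - 0) = -14.48°Ré.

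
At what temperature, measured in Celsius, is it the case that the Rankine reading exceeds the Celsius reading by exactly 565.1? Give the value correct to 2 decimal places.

Let C be the Celsius reading. The Rankine reading is R = 1.8·C + 491.67.
Require R - C = 565.1: (0.8)·C + 491.67 = 565.1.
C = (565.1 - 491.67) / (0.8) = 91.79.

91.79°C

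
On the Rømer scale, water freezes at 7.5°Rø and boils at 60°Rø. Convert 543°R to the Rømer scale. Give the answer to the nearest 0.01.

22.47°Rø

First in Celsius: (543 - 491.67) × 5/9 = 28.5167°C.
Linearly onto the Rømer scale: 7.5 + (28.5167 / 100) × (60 - 7.5) = 22.47°Rø.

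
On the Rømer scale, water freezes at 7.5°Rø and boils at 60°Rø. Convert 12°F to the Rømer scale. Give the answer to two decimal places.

First in Celsius: (12 - 32) × 5/9 = -11.1111°C.
Linearly onto the Rømer scale: 7.5 + (-11.1111 / 100) × (60 - 7.5) = 1.67°Rø.

1.67°Rø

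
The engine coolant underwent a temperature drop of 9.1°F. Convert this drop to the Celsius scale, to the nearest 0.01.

An interval of 1°F corresponds to 5/9°C.
9.1 × 5/9 = 5.06.

5.06°C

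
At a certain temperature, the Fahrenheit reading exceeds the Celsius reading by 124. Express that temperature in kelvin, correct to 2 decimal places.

388.15 K

Let x be the Fahrenheit reading; then the Celsius reading is 5/9·x - 17.7778.
(5/9·x - 17.7778) - x = -124  ⇒  (-4/9)·x = -106.222  ⇒  x = 239.0000°F.
In Celsius: (239 - 32) × 5/9 = 115.0000°C.
In kelvin: 115.0000 + 273.15 = 388.15 K.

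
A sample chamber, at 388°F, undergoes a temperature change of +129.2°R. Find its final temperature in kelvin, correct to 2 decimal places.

542.71 K

Initial temperature in Celsius: (388 - 32) × 5/9 = 197.7778°C.
The 129.2°R change is an interval, so only the factor 5/9 applies: +129.2 × 5/9 = +71.7778°C.
Final Celsius temperature: 197.7778 + 71.7778 = 269.5556°C.
In kelvin: 269.5556 + 273.15 = 542.71 K.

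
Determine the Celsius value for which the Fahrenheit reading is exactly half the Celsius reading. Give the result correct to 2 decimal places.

-24.62°C

Let C be the Celsius reading. The Fahrenheit reading is F = 1.8·C + 32.
Require F = 0.5·C: 1.8·C + 32 = 0.5·C.
(1.3)·C = -32  ⇒  C = -24.62.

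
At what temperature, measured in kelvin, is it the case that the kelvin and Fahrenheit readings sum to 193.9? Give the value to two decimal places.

Let K be the kelvin reading. The Fahrenheit reading is F = 1.8·K - 459.67.
Require K + F = 193.9: (2.8)·K - 459.67 = 193.9.
K = (193.9 + 459.67) / (2.8) = 233.42.

233.42 K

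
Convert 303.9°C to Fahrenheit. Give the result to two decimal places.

In Fahrenheit: 303.9000 × 1.8 + 32 = 579.02°F.

579.02°F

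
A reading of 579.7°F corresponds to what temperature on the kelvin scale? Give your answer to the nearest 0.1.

577.4 K

In Celsius: (579.7 - 32) × 5/9 = 304.2778°C.
In kelvin: 304.2778 + 273.15 = 577.4 K.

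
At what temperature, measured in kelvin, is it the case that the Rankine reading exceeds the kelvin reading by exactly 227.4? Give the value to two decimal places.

284.25 K

Let K be the kelvin reading. The Rankine reading is R = 1.8·K.
Require R - K = 227.4: (0.8)·K = 227.4.
K = (227.4) / (0.8) = 284.25.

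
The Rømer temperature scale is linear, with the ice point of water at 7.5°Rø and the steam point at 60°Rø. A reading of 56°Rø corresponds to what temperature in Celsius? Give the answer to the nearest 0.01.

Linear interpolation between the fixed points: C = (56 - 7.5) × 100 / (60 - 7.5) = 92.3810°C.

92.38°C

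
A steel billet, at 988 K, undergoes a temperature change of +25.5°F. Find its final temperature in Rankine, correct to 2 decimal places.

Initial temperature in Celsius: 988 - 273.15 = 714.8500°C.
The 25.5°F change is an interval, so only the factor 5/9 applies: +25.5 × 5/9 = +14.1667°C.
Final Celsius temperature: 714.8500 + 14.1667 = 729.0167°C.
In Rankine: 729.0167 × 1.8 + 491.67 = 1803.90°R.

1803.90°R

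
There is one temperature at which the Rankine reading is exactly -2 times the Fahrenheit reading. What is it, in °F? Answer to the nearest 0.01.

Let F be the Fahrenheit reading. The Rankine reading is R = 1·F + 459.67.
Require R = -2·F: 1·F + 459.67 = -2·F.
(3)·F = -459.67  ⇒  F = -153.22.

-153.22°F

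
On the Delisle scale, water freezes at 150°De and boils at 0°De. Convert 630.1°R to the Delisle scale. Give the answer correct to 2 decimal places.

First in Celsius: (630.1 - 491.67) × 5/9 = 76.9056°C.
Linearly onto the Delisle scale: 150 + (76.9056 / 100) × (0 - 150) = 34.64°De.

34.64°De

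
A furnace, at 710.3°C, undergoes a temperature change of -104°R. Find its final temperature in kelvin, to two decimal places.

The 104°R change is an interval, so only the factor 5/9 applies: -104 × 5/9 = -57.7778°C.
Final Celsius temperature: 710.3000 - 57.7778 = 652.5222°C.
In kelvin: 652.5222 + 273.15 = 925.67 K.

925.67 K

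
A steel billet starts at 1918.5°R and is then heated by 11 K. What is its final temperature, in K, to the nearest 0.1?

Initial temperature in Celsius: (1918.5 - 491.67) × 5/9 = 792.6833°C.
The 11 K change is an interval; Kelvin and Celsius degrees are the same size, so ΔC = +11°C.
Final Celsius temperature: 792.6833 + 11.0000 = 803.6833°C.
In kelvin: 803.6833 + 273.15 = 1076.8 K.

1076.8 K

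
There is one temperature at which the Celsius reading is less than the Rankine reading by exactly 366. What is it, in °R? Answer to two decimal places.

Let R be the Rankine reading. The Celsius reading is C = 5/9·R - 273.15.
Require C - R = -366: (-4/9)·R - 273.15 = -366.
R = (-366 + 273.15) / (-4/9) = 208.91.

208.91°R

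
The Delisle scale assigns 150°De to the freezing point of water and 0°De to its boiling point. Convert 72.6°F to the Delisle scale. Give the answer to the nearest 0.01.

First in Celsius: (72.6 - 32) × 5/9 = 22.5556°C.
Linearly onto the Delisle scale: 150 + (22.5556 / 100) × (0 - 150) = 116.17°De.

116.17°De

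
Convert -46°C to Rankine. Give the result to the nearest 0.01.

408.87°R

In Rankine: -46.0000 × 1.8 + 491.67 = 408.87°R.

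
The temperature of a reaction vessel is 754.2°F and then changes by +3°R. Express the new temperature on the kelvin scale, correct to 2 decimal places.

Initial temperature in Celsius: (754.2 - 32) × 5/9 = 401.2222°C.
The 3°R change is an interval, so only the factor 5/9 applies: +3 × 5/9 = +1.6667°C.
Final Celsius temperature: 401.2222 + 1.6667 = 402.8889°C.
In kelvin: 402.8889 + 273.15 = 676.04 K.

676.04 K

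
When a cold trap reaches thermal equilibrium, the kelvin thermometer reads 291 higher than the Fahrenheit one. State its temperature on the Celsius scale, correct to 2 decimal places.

Let x be the Fahrenheit reading; then the kelvin reading is 5/9·x + 255.372.
(5/9·x + 255.372) - x = 291  ⇒  (-4/9)·x = 35.6278  ⇒  x = -80.1625°F.
In Celsius: (-80.1625 - 32) × 5/9 = -62.31°C.

-62.31°C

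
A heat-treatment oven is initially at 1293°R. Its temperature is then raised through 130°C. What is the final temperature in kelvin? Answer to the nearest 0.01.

848.33 K

Initial temperature in Celsius: (1293 - 491.67) × 5/9 = 445.1833°C.
Final Celsius temperature: 445.1833 + 130.0000 = 575.1833°C.
In kelvin: 575.1833 + 273.15 = 848.33 K.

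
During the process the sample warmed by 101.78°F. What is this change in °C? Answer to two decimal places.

56.54°C

For a temperature interval the offset drops out; only the factor 5/9 applies.
101.78 × 5/9 = 56.54.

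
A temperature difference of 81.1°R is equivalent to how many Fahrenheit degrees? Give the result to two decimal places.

81.10°F

Rankine and Fahrenheit degrees are the same size, so the interval is unchanged: 81.10.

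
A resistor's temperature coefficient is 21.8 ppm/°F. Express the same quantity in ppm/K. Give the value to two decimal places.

The quantity depends on a temperature interval, so only the ratio of degree sizes applies; the offset between the scales is irrelevant.
A change of 1 K is a change of 1.8°F, so per K the value is 21.8 × 1.8 = 39.24.

39.24 ppm/K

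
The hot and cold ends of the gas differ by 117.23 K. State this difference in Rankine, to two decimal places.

An interval of 1 K corresponds to 1.8°R.
117.23 × 1.8 = 211.01.

211.01°R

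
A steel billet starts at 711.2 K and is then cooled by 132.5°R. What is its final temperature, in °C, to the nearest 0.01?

364.44°C

Initial temperature in Celsius: 711.2 - 273.15 = 438.0500°C.
The 132.5°R change is an interval, so only the factor 5/9 applies: -132.5 × 5/9 = -73.6111°C.
Final Celsius temperature: 438.0500 - 73.6111 = 364.4389°C.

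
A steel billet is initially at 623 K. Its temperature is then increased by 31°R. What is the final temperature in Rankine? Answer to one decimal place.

Initial temperature in Celsius: 623 - 273.15 = 349.8500°C.
The 31°R change is an interval, so only the factor 5/9 applies: +31 × 5/9 = +17.2222°C.
Final Celsius temperature: 349.8500 + 17.2222 = 367.0722°C.
In Rankine: 367.0722 × 1.8 + 491.67 = 1152.4°R.

1152.4°R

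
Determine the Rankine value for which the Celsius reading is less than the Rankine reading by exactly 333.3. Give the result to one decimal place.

Let R be the Rankine reading. The Celsius reading is C = 5/9·R - 273.15.
Require C - R = -333.3: (-4/9)·R - 273.15 = -333.3.
R = (-333.3 + 273.15) / (-4/9) = 135.3.

135.3°R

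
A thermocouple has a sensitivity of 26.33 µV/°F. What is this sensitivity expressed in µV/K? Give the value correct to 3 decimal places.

47.394 µV/K

The quantity depends on a temperature interval, so only the ratio of degree sizes applies; the offset between the scales is irrelevant.
A change of 1 K is a change of 1.8°F, so per K the value is 26.33 × 1.8 = 47.394.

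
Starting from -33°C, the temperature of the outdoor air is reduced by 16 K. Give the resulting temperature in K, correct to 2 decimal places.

224.15 K

The 16 K change is an interval; Kelvin and Celsius degrees are the same size, so ΔC = -16°C.
Final Celsius temperature: -33.0000 - 16.0000 = -49.0000°C.
In kelvin: -49.0000 + 273.15 = 224.15 K.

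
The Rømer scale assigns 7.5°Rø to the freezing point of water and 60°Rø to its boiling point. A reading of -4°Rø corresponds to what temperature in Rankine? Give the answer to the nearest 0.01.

Linear interpolation between the fixed points: C = (-4 - 7.5) × 100 / (60 - 7.5) = -21.9048°C.
Then -21.9048 × 1.8 + 491.67 = 452.24°R.

452.24°R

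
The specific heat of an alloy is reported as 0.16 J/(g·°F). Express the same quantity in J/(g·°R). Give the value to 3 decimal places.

0.160 J/(g·°R)

Since only a temperature interval is involved, the additive offset between the scales drops out.
A change of 1°R is a change of 1°F, so per °R the value is 0.16 × 1 = 0.160.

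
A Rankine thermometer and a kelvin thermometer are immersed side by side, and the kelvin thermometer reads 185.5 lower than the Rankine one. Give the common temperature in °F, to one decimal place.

-42.3°F

Let x be the Rankine reading; then the kelvin reading is 5/9·x.
(5/9·x) - x = -185.5  ⇒  (-4/9)·x = -185.5  ⇒  x = 417.3750°R.
In Celsius: (417.375 - 491.67) × 5/9 = -41.2750°C.
In Fahrenheit: -41.2750 × 1.8 + 32 = -42.3°F.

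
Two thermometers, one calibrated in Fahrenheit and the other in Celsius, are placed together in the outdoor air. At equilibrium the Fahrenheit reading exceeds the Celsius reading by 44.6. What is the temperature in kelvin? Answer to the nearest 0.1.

288.9 K

Let x be the Fahrenheit reading; then the Celsius reading is 5/9·x - 17.7778.
(5/9·x - 17.7778) - x = -44.6  ⇒  (-4/9)·x = -26.8222  ⇒  x = 60.3500°F.
In Celsius: (60.35 - 32) × 5/9 = 15.7500°C.
In kelvin: 15.7500 + 273.15 = 288.9 K.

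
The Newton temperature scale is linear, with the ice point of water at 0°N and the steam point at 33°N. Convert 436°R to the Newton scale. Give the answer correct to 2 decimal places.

-10.21°N

First in Celsius: (436 - 491.67) × 5/9 = -30.9278°C.
Linearly onto the Newton scale: 0 + (-30.9278 / 100) × (33 - 0) = -10.21°N.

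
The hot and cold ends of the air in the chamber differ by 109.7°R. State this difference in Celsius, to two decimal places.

60.94°C

Only the scale ratio 5/9 matters for a change in temperature.
109.7 × 5/9 = 60.94.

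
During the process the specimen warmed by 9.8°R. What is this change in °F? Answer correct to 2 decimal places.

Rankine and Fahrenheit degrees are the same size, so the interval is unchanged: 9.80.

9.80°F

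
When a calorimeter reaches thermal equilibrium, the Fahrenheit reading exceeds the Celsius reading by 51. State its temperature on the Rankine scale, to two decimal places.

Let x be the Celsius reading; then the Fahrenheit reading is 1.8·x + 32.
(1.8·x + 32) - x = 51  ⇒  (0.8)·x = 19  ⇒  x = 23.7500°C.
In Rankine: 23.7500 × 1.8 + 491.67 = 534.42°R.

534.42°R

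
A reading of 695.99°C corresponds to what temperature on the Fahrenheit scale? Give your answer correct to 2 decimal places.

1284.78°F

In Fahrenheit: 695.9900 × 1.8 + 32 = 1284.78°F.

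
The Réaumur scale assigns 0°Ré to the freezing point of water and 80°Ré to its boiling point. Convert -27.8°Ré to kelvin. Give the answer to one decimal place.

Linear interpolation between the fixed points: C = (-27.8 - 0) × 100 / (80 - 0) = -34.7500°C.
Then -34.7500 + 273.15 = 238.4 K.

238.4 K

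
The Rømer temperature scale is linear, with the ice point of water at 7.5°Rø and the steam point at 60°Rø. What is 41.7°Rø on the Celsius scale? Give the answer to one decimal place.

65.1°C

Linear interpolation between the fixed points: C = (41.7 - 7.5) × 100 / (60 - 7.5) = 65.1429°C.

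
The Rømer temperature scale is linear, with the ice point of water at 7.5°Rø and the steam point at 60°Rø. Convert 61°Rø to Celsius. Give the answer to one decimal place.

Linear interpolation between the fixed points: C = (61 - 7.5) × 100 / (60 - 7.5) = 101.9048°C.

101.9°C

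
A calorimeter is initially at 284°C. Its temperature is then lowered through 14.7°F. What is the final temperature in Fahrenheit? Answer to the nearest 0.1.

The 14.7°F change is an interval, so only the factor 5/9 applies: -14.7 × 5/9 = -8.1667°C.
Final Celsius temperature: 284.0000 - 8.1667 = 275.8333°C.
In Fahrenheit: 275.8333 × 1.8 + 32 = 528.5°F.

528.5°F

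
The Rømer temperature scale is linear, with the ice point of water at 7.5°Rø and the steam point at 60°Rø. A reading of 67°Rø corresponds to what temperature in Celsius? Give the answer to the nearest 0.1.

113.3°C

Linear interpolation between the fixed points: C = (67 - 7.5) × 100 / (60 - 7.5) = 113.3333°C.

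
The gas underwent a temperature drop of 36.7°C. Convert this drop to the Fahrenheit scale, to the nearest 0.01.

66.06°F

Only the scale ratio 1.8 matters for a change in temperature.
36.7 × 1.8 = 66.06.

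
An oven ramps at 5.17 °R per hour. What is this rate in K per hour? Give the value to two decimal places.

2.87 K/hour

The quantity depends on a temperature interval, so only the ratio of degree sizes applies; the offset between the scales is irrelevant.
A change of 1°R is a change of 5/9 K, so 5.17 × 5/9 = 2.87.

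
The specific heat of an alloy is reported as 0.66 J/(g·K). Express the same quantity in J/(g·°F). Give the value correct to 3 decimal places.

0.367 J/(g·°F)

Since only a temperature interval is involved, the additive offset between the scales drops out.
A change of 1°F is a change of 5/9 K, so per °F the value is 0.66 × 5/9 = 0.367.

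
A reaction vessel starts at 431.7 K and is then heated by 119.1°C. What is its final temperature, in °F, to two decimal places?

531.77°F

Initial temperature in Celsius: 431.7 - 273.15 = 158.5500°C.
Final Celsius temperature: 158.5500 + 119.1000 = 277.6500°C.
In Fahrenheit: 277.6500 × 1.8 + 32 = 531.77°F.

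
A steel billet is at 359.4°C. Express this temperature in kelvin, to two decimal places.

In kelvin: 359.4000 + 273.15 = 632.55 K.

632.55 K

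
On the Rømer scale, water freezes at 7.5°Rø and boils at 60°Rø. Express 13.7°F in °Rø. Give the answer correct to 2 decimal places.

First in Celsius: (13.7 - 32) × 5/9 = -10.1667°C.
Linearly onto the Rømer scale: 7.5 + (-10.1667 / 100) × (60 - 7.5) = 2.16°Rø.

2.16°Rø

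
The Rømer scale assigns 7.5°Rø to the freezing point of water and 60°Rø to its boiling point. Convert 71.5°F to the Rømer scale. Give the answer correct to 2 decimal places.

19.02°Rø

First in Celsius: (71.5 - 32) × 5/9 = 21.9444°C.
Linearly onto the Rømer scale: 7.5 + (21.9444 / 100) × (60 - 7.5) = 19.02°Rø.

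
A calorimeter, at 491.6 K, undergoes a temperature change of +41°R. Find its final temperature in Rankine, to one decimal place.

Initial temperature in Celsius: 491.6 - 273.15 = 218.4500°C.
The 41°R change is an interval, so only the factor 5/9 applies: +41 × 5/9 = +22.7778°C.
Final Celsius temperature: 218.4500 + 22.7778 = 241.2278°C.
In Rankine: 241.2278 × 1.8 + 491.67 = 925.9°R.

925.9°R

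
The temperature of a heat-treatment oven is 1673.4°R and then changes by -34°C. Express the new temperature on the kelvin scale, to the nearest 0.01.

895.67 K

Initial temperature in Celsius: (1673.4 - 491.67) × 5/9 = 656.5167°C.
Final Celsius temperature: 656.5167 - 34.0000 = 622.5167°C.
In kelvin: 622.5167 + 273.15 = 895.67 K.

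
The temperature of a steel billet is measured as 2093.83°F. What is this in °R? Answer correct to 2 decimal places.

2553.50°R

In Celsius: (2093.83 - 32) × 5/9 = 1145.4611°C.
In Rankine: 1145.4611 × 1.8 + 491.67 = 2553.50°R.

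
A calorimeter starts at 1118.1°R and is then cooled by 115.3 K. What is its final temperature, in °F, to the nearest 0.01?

450.89°F

Initial temperature in Celsius: (1118.1 - 491.67) × 5/9 = 348.0167°C.
The 115.3 K change is an interval; Kelvin and Celsius degrees are the same size, so ΔC = -115.3°C.
Final Celsius temperature: 348.0167 - 115.3000 = 232.7167°C.
In Fahrenheit: 232.7167 × 1.8 + 32 = 450.89°F.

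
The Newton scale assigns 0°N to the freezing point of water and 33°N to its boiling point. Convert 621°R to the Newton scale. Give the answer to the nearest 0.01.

First in Celsius: (621 - 491.67) × 5/9 = 71.8500°C.
Linearly onto the Newton scale: 0 + (71.8500 / 100) × (33 - 0) = 23.71°N.

23.71°N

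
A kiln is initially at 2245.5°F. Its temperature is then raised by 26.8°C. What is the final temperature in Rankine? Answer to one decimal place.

Initial temperature in Celsius: (2245.5 - 32) × 5/9 = 1229.7222°C.
Final Celsius temperature: 1229.7222 + 26.8000 = 1256.5222°C.
In Rankine: 1256.5222 × 1.8 + 491.67 = 2753.4°R.

2753.4°R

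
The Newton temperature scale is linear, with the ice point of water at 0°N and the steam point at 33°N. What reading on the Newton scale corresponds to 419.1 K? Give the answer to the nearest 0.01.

First in Celsius: 419.1 - 273.15 = 145.9500°C.
Linearly onto the Newton scale: 0 + (145.9500 / 100) × (33 - 0) = 48.16°N.

48.16°N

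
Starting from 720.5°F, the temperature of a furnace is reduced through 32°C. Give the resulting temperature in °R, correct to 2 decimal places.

1122.57°R

Initial temperature in Celsius: (720.5 - 32) × 5/9 = 382.5000°C.
Final Celsius temperature: 382.5000 - 32.0000 = 350.5000°C.
In Rankine: 350.5000 × 1.8 + 491.67 = 1122.57°R.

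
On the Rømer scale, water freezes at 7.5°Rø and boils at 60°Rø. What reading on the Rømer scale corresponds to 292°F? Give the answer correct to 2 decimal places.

First in Celsius: (292 - 32) × 5/9 = 144.4444°C.
Linearly onto the Rømer scale: 7.5 + (144.4444 / 100) × (60 - 7.5) = 83.33°Rø.

83.33°Rø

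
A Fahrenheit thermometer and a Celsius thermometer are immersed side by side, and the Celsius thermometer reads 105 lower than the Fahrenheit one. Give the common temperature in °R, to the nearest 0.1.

655.9°R

Let x be the Fahrenheit reading; then the Celsius reading is 5/9·x - 17.7778.
(5/9·x - 17.7778) - x = -105  ⇒  (-4/9)·x = -87.2222  ⇒  x = 196.2500°F.
In Celsius: (196.25 - 32) × 5/9 = 91.2500°C.
In Rankine: 91.2500 × 1.8 + 491.67 = 655.9°R.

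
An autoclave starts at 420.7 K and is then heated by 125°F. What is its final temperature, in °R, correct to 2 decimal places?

Initial temperature in Celsius: 420.7 - 273.15 = 147.5500°C.
The 125°F change is an interval, so only the factor 5/9 applies: +125 × 5/9 = +69.4444°C.
Final Celsius temperature: 147.5500 + 69.4444 = 216.9944°C.
In Rankine: 216.9944 × 1.8 + 491.67 = 882.26°R.

882.26°R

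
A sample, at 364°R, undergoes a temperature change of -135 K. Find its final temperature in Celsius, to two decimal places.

-205.93°C

Initial temperature in Celsius: (364 - 491.67) × 5/9 = -70.9278°C.
The 135 K change is an interval; Kelvin and Celsius degrees are the same size, so ΔC = -135°C.
Final Celsius temperature: -70.9278 - 135.0000 = -205.9278°C.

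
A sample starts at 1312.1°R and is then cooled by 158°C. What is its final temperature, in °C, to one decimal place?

297.8°C

Initial temperature in Celsius: (1312.1 - 491.67) × 5/9 = 455.7944°C.
Final Celsius temperature: 455.7944 - 158.0000 = 297.7944°C.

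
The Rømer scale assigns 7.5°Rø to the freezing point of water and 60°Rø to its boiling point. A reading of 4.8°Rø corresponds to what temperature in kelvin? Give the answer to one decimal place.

Linear interpolation between the fixed points: C = (4.8 - 7.5) × 100 / (60 - 7.5) = -5.1429°C.
Then -5.1429 + 273.15 = 268.0 K.

268.0 K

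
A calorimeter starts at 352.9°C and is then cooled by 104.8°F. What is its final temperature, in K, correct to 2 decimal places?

The 104.8°F change is an interval, so only the factor 5/9 applies: -104.8 × 5/9 = -58.2222°C.
Final Celsius temperature: 352.9000 - 58.2222 = 294.6778°C.
In kelvin: 294.6778 + 273.15 = 567.83 K.

567.83 K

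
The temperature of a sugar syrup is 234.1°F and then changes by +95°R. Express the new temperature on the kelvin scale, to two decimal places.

Initial temperature in Celsius: (234.1 - 32) × 5/9 = 112.2778°C.
The 95°R change is an interval, so only the factor 5/9 applies: +95 × 5/9 = +52.7778°C.
Final Celsius temperature: 112.2778 + 52.7778 = 165.0556°C.
In kelvin: 165.0556 + 273.15 = 438.21 K.

438.21 K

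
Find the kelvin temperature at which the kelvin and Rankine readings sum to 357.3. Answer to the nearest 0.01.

Let K be the kelvin reading. The Rankine reading is R = 1.8·K.
Require K + R = 357.3: (2.8)·K = 357.3.
K = (357.3) / (2.8) = 127.61.

127.61 K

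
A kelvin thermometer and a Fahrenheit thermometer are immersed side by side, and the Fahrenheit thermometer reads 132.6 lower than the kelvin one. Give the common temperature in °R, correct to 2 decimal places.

Let x be the kelvin reading; then the Fahrenheit reading is 1.8·x - 459.67.
(1.8·x - 459.67) - x = -132.6  ⇒  (0.8)·x = 327.07  ⇒  x = 408.8375 K.
In Celsius: 408.8375 - 273.15 = 135.6875°C.
In Rankine: 135.6875 × 1.8 + 491.67 = 735.91°R.

735.91°R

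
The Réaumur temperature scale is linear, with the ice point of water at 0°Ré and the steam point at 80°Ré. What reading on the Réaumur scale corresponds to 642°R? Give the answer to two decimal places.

First in Celsius: (642 - 491.67) × 5/9 = 83.5167°C.
Linearly onto the Réaumur scale: 0 + (83.5167 / 100) × (80 - 0) = 66.81°Ré.

66.81°Ré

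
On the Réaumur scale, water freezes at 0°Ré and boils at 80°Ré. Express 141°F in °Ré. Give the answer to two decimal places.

48.44°Ré

First in Celsius: (141 - 32) × 5/9 = 60.5556°C.
Linearly onto the Réaumur scale: 0 + (60.5556 / 100) × (80 - 0) = 48.44°Ré.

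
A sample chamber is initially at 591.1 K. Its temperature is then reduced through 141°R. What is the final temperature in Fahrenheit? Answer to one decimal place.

Initial temperature in Celsius: 591.1 - 273.15 = 317.9500°C.
The 141°R change is an interval, so only the factor 5/9 applies: -141 × 5/9 = -78.3333°C.
Final Celsius temperature: 317.9500 - 78.3333 = 239.6167°C.
In Fahrenheit: 239.6167 × 1.8 + 32 = 463.3°F.

463.3°F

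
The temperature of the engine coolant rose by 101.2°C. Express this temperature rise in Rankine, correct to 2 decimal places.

182.16°R

An interval of 1°C corresponds to 1.8°R.
101.2 × 1.8 = 182.16.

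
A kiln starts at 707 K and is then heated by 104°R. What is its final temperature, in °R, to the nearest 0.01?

Initial temperature in Celsius: 707 - 273.15 = 433.8500°C.
The 104°R change is an interval, so only the factor 5/9 applies: +104 × 5/9 = +57.7778°C.
Final Celsius temperature: 433.8500 + 57.7778 = 491.6278°C.
In Rankine: 491.6278 × 1.8 + 491.67 = 1376.60°R.

1376.60°R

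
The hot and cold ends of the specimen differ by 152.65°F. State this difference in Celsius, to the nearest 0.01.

For a temperature interval the offset drops out; only the factor 5/9 applies.
152.65 × 5/9 = 84.81.

84.81°C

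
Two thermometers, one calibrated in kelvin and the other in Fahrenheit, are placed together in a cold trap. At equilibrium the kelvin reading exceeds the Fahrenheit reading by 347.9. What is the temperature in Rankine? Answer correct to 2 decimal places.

Let x be the kelvin reading; then the Fahrenheit reading is 1.8·x - 459.67.
(1.8·x - 459.67) - x = -347.9  ⇒  (0.8)·x = 111.77  ⇒  x = 139.7125 K.
In Celsius: 139.7125 - 273.15 = -133.4375°C.
In Rankine: -133.4375 × 1.8 + 491.67 = 251.48°R.

251.48°R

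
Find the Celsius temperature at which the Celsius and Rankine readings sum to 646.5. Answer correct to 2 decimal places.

Let C be the Celsius reading. The Rankine reading is R = 1.8·C + 491.67.
Require C + R = 646.5: (2.8)·C + 491.67 = 646.5.
C = (646.5 - 491.67) / (2.8) = 55.30.

55.30°C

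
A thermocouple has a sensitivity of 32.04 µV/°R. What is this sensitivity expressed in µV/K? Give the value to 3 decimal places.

Since only a temperature interval is involved, the additive offset between the scales drops out.
A change of 1 K is a change of 1.8°R, so per K the value is 32.04 × 1.8 = 57.672.

57.672 µV/K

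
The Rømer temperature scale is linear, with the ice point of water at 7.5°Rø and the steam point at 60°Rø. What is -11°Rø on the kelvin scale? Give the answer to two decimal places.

Linear interpolation between the fixed points: C = (-11 - 7.5) × 100 / (60 - 7.5) = -35.2381°C.
Then -35.2381 + 273.15 = 237.91 K.

237.91 K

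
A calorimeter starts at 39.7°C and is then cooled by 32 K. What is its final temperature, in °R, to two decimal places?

505.53°R

The 32 K change is an interval; Kelvin and Celsius degrees are the same size, so ΔC = -32°C.
Final Celsius temperature: 39.7000 - 32.0000 = 7.7000°C.
In Rankine: 7.7000 × 1.8 + 491.67 = 505.53°R.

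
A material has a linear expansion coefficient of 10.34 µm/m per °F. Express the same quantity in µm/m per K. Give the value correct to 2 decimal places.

The quantity depends on a temperature interval, so only the ratio of degree sizes applies; the offset between the scales is irrelevant.
A change of 1 K is a change of 1.8°F, so per K the value is 10.34 × 1.8 = 18.61.

18.61 µm/m per K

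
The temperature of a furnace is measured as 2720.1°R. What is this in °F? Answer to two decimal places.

In Celsius: (2720.1 - 491.67) × 5/9 = 1238.0167°C.
In Fahrenheit: 1238.0167 × 1.8 + 32 = 2260.43°F.

2260.43°F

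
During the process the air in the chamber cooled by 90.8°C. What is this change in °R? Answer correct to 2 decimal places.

163.44°R

For a temperature interval the offset drops out; only the factor 1.8 applies.
90.8 × 1.8 = 163.44.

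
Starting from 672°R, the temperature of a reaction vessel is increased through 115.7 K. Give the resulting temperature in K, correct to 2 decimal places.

Initial temperature in Celsius: (672 - 491.67) × 5/9 = 100.1833°C.
The 115.7 K change is an interval; Kelvin and Celsius degrees are the same size, so ΔC = +115.7°C.
Final Celsius temperature: 100.1833 + 115.7000 = 215.8833°C.
In kelvin: 215.8833 + 273.15 = 489.03 K.

489.03 K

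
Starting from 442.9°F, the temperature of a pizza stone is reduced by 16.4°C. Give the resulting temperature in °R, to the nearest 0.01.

Initial temperature in Celsius: (442.9 - 32) × 5/9 = 228.2778°C.
Final Celsius temperature: 228.2778 - 16.4000 = 211.8778°C.
In Rankine: 211.8778 × 1.8 + 491.67 = 873.05°R.

873.05°R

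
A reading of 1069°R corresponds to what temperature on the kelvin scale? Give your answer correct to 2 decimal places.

593.89 K

In Celsius: (1069 - 491.67) × 5/9 = 320.7389°C.
In kelvin: 320.7389 + 273.15 = 593.89 K.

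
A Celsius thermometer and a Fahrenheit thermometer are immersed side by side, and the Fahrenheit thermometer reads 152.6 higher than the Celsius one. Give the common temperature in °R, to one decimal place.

Let x be the Celsius reading; then the Fahrenheit reading is 1.8·x + 32.
(1.8·x + 32) - x = 152.6  ⇒  (0.8)·x = 120.6  ⇒  x = 150.7500°C.
In Rankine: 150.7500 × 1.8 + 491.67 = 763.0°R.

763.0°R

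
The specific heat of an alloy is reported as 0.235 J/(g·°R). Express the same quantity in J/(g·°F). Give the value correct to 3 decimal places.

0.235 J/(g·°F)

The quantity depends on a temperature interval, so only the ratio of degree sizes applies; the offset between the scales is irrelevant.
A change of 1°F is a change of 1°R, so per °F the value is 0.235 × 1 = 0.235.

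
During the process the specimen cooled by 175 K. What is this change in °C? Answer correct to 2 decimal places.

175.00°C

Kelvin and Celsius degrees are the same size, so the interval is unchanged: 175.00.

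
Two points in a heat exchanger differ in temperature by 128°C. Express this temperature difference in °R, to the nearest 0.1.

230.4°R

For a temperature interval the offset drops out; only the factor 1.8 applies.
128 × 1.8 = 230.4.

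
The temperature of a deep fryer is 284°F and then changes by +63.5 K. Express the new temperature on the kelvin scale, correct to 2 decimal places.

476.65 K

Initial temperature in Celsius: (284 - 32) × 5/9 = 140.0000°C.
The 63.5 K change is an interval; Kelvin and Celsius degrees are the same size, so ΔC = +63.5°C.
Final Celsius temperature: 140.0000 + 63.5000 = 203.5000°C.
In kelvin: 203.5000 + 273.15 = 476.65 K.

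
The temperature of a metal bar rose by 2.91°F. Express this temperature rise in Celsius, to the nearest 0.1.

For a temperature interval the offset drops out; only the factor 5/9 applies.
2.91 × 5/9 = 1.6.

1.6°C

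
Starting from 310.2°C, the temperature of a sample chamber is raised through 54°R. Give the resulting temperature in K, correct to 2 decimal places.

613.35 K

The 54°R change is an interval, so only the factor 5/9 applies: +54 × 5/9 = +30.0000°C.
Final Celsius temperature: 310.2000 + 30.0000 = 340.2000°C.
In kelvin: 340.2000 + 273.15 = 613.35 K.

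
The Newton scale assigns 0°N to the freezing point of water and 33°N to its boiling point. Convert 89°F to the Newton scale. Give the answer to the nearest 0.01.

10.45°N

First in Celsius: (89 - 32) × 5/9 = 31.6667°C.
Linearly onto the Newton scale: 0 + (31.6667 / 100) × (33 - 0) = 10.45°N.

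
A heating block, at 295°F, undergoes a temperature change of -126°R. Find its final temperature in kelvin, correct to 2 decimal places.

349.26 K

Initial temperature in Celsius: (295 - 32) × 5/9 = 146.1111°C.
The 126°R change is an interval, so only the factor 5/9 applies: -126 × 5/9 = -70.0000°C.
Final Celsius temperature: 146.1111 - 70.0000 = 76.1111°C.
In kelvin: 76.1111 + 273.15 = 349.26 K.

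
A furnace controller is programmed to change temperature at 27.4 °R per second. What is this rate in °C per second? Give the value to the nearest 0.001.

15.222 °C/second

The quantity depends on a temperature interval, so only the ratio of degree sizes applies; the offset between the scales is irrelevant.
A change of 1°R is a change of 5/9°C, so 27.4 × 5/9 = 15.222.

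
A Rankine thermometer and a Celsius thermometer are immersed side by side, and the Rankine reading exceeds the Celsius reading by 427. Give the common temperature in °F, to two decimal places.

-113.51°F

Let x be the Rankine reading; then the Celsius reading is 5/9·x - 273.15.
(5/9·x - 273.15) - x = -427  ⇒  (-4/9)·x = -153.85  ⇒  x = 346.1625°R.
In Celsius: (346.1625 - 491.67) × 5/9 = -80.8375°C.
In Fahrenheit: -80.8375 × 1.8 + 32 = -113.51°F.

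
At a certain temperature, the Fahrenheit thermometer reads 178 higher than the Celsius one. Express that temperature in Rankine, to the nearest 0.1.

820.2°R

Let x be the Celsius reading; then the Fahrenheit reading is 1.8·x + 32.
(1.8·x + 32) - x = 178  ⇒  (0.8)·x = 146  ⇒  x = 182.5000°C.
In Rankine: 182.5000 × 1.8 + 491.67 = 820.2°R.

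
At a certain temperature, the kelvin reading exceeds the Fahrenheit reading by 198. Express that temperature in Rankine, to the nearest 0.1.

Let x be the kelvin reading; then the Fahrenheit reading is 1.8·x - 459.67.
(1.8·x - 459.67) - x = -198  ⇒  (0.8)·x = 261.67  ⇒  x = 327.0875 K.
In Celsius: 327.0875 - 273.15 = 53.9375°C.
In Rankine: 53.9375 × 1.8 + 491.67 = 588.8°R.

588.8°R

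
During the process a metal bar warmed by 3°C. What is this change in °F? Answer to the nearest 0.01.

5.40°F

Only the scale ratio 1.8 matters for a change in temperature.
3 × 1.8 = 5.40.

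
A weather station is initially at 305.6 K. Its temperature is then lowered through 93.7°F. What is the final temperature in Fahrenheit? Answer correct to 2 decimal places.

-3.29°F

Initial temperature in Celsius: 305.6 - 273.15 = 32.4500°C.
The 93.7°F change is an interval, so only the factor 5/9 applies: -93.7 × 5/9 = -52.0556°C.
Final Celsius temperature: 32.4500 - 52.0556 = -19.6056°C.
In Fahrenheit: -19.6056 × 1.8 + 32 = -3.29°F.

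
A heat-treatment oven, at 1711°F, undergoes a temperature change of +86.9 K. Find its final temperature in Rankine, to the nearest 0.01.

2327.09°R

Initial temperature in Celsius: (1711 - 32) × 5/9 = 932.7778°C.
The 86.9 K change is an interval; Kelvin and Celsius degrees are the same size, so ΔC = +86.9°C.
Final Celsius temperature: 932.7778 + 86.9000 = 1019.6778°C.
In Rankine: 1019.6778 × 1.8 + 491.67 = 2327.09°R.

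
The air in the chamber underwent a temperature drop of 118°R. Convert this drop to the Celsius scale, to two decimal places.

For a temperature interval the offset drops out; only the factor 5/9 applies.
118 × 5/9 = 65.56.

65.56°C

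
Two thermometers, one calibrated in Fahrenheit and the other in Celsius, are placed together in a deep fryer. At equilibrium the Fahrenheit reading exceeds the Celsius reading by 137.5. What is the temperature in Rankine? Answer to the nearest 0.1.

Let x be the Fahrenheit reading; then the Celsius reading is 5/9·x - 17.7778.
(5/9·x - 17.7778) - x = -137.5  ⇒  (-4/9)·x = -119.722  ⇒  x = 269.3750°F.
In Celsius: (269.375 - 32) × 5/9 = 131.8750°C.
In Rankine: 131.8750 × 1.8 + 491.67 = 729.0°R.

729.0°R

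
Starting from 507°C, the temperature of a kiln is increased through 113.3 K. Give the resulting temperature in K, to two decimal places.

893.45 K

The 113.3 K change is an interval; Kelvin and Celsius degrees are the same size, so ΔC = +113.3°C.
Final Celsius temperature: 507.0000 + 113.3000 = 620.3000°C.
In kelvin: 620.3000 + 273.15 = 893.45 K.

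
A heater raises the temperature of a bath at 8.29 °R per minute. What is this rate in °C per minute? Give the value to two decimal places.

4.61 °C/minute

The quantity depends on a temperature interval, so only the ratio of degree sizes applies; the offset between the scales is irrelevant.
A change of 1°R is a change of 5/9°C, so 8.29 × 5/9 = 4.61.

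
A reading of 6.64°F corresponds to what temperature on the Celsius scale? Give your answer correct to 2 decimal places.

In Celsius: (6.64 - 32) × 5/9 = -14.0889°C.

-14.09°C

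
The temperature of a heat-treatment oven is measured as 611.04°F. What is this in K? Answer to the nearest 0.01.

In Celsius: (611.04 - 32) × 5/9 = 321.6889°C.
In kelvin: 321.6889 + 273.15 = 594.84 K.

594.84 K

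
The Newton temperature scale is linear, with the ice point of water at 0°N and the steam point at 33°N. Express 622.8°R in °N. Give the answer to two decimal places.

First in Celsius: (622.8 - 491.67) × 5/9 = 72.8500°C.
Linearly onto the Newton scale: 0 + (72.8500 / 100) × (33 - 0) = 24.04°N.

24.04°N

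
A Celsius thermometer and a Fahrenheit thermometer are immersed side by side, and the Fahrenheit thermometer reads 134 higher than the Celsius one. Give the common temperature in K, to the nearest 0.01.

Let x be the Celsius reading; then the Fahrenheit reading is 1.8·x + 32.
(1.8·x + 32) - x = 134  ⇒  (0.8)·x = 102  ⇒  x = 127.5000°C.
In kelvin: 127.5000 + 273.15 = 400.65 K.

400.65 K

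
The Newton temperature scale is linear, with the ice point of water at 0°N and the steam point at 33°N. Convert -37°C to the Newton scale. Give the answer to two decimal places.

Linearly onto the Newton scale: 0 + (-37.0000 / 100) × (33 - 0) = -12.21°N.

-12.21°N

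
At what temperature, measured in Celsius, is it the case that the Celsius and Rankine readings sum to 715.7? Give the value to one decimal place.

Let C be the Celsius reading. The Rankine reading is R = 1.8·C + 491.67.
Require C + R = 715.7: (2.8)·C + 491.67 = 715.7.
C = (715.7 - 491.67) / (2.8) = 80.0.

80.0°C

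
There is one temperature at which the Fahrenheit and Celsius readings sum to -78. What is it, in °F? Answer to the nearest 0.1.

Let F be the Fahrenheit reading. The Celsius reading is C = 5/9·F - 17.7778.
Require F + C = -78: (14/9)·F - 17.7778 = -78.
F = (-78 + 17.7778) / (14/9) = -38.7.

-38.7°F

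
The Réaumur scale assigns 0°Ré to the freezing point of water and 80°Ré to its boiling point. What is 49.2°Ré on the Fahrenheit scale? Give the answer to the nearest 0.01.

142.70°F

Linear interpolation between the fixed points: C = (49.2 - 0) × 100 / (80 - 0) = 61.5000°C.
Then 61.5000 × 1.8 + 32 = 142.70°F.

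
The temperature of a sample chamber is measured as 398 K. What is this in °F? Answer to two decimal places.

In Celsius: 398 - 273.15 = 124.8500°C.
In Fahrenheit: 124.8500 × 1.8 + 32 = 256.73°F.

256.73°F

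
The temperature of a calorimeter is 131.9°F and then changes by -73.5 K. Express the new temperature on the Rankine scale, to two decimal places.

459.27°R

Initial temperature in Celsius: (131.9 - 32) × 5/9 = 55.5000°C.
The 73.5 K change is an interval; Kelvin and Celsius degrees are the same size, so ΔC = -73.5°C.
Final Celsius temperature: 55.5000 - 73.5000 = -18.0000°C.
In Rankine: -18.0000 × 1.8 + 491.67 = 459.27°R.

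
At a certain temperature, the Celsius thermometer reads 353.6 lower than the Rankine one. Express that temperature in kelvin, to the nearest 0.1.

Let x be the Rankine reading; then the Celsius reading is 5/9·x - 273.15.
(5/9·x - 273.15) - x = -353.6  ⇒  (-4/9)·x = -80.45  ⇒  x = 181.0125°R.
In Celsius: (181.0125 - 491.67) × 5/9 = -172.5875°C.
In kelvin: -172.5875 + 273.15 = 100.6 K.

100.6 K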